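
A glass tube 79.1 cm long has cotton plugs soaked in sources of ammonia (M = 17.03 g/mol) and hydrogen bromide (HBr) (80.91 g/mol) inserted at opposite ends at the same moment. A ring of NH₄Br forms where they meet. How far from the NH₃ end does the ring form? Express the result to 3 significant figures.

54.2 cm

Graham's law gives d_NH₃/d_HBr = rate_NH₃/rate_HBr = √(M_HBr/M_NH₃) = √(80.91/17.03) = 2.180.
With d_NH₃ + d_HBr = 79.1 cm, d_HBr = 79.1/(1 + 2.180) = 24.88 cm.
d_NH₃ = 79.1 − 24.88 = 54.2 cm.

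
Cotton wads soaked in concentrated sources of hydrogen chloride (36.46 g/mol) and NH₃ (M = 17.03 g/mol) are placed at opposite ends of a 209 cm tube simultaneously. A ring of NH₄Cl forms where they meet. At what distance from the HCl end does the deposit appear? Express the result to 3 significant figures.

84.8 cm

The fronts meet when d_HCl + d_NH₃ = L with d_HCl/d_NH₃ = √(M_NH₃/M_HCl) (Graham's law). Here √(M_NH₃/M_HCl) = √(17.03/36.46) = 0.6834.
With d_HCl + d_NH₃ = 209 cm, d_NH₃ = 209/(1 + 0.6834) = 124.2 cm.
d_HCl = 209 − 124.2 = 84.8 cm.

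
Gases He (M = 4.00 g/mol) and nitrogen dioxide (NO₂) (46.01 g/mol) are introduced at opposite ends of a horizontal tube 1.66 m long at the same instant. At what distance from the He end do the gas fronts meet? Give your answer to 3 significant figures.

1.28 m

The fronts meet when d_He + d_NO₂ = L with d_He/d_NO₂ = √(M_NO₂/M_He) (Graham's law). Here √(M_NO₂/M_He) = √(46.01/4.00) = 3.392.
With d_He + d_NO₂ = 1.66 m, d_NO₂ = 1.66/(1 + 3.392) = 0.3780 m.
d_He = 1.66 − 0.3780 = 1.28 m.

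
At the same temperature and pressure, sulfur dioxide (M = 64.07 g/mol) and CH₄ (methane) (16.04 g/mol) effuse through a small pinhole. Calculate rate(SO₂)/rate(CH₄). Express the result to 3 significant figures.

0.500

Since effusion rate ∝ 1/√M, rate_SO₂/rate_CH₄ = √(M_CH₄/M_SO₂) = √(16.04/64.07) = √0.2504 = 0.500.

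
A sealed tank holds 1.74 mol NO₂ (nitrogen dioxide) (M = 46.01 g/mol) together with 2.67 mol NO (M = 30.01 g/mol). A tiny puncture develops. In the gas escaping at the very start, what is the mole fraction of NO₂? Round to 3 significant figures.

0.345

Rate_i ∝ x_i/√M_i (Graham's law weighted by mole fraction), so the effusate composition follows n_i/√M_i.
Mole fraction of NO₂ in the effusate = (n_NO₂/√M_NO₂) / (n_NO₂/√M_NO₂ + n_NO/√M_NO)
= (1.74/√46.01) / (1.74/√46.01 + 2.67/√30.01) = 0.2565/(0.2565 + 0.4874) = 0.345.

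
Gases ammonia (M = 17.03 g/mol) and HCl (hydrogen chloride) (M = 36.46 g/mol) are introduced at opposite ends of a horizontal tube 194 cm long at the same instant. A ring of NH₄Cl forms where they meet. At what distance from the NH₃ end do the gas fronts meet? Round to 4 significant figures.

115.2 cm

In equal time, each gas travels a distance ∝ its rate ∝ 1/√M, so d_NH₃/d_HCl = √(M_HCl/M_NH₃) = √(36.46/17.03) = 1.463.
With d_NH₃ + d_HCl = 194 cm, d_HCl = 194/(1 + 1.463) = 78.76 cm.
d_NH₃ = 194 − 78.76 = 115.2 cm.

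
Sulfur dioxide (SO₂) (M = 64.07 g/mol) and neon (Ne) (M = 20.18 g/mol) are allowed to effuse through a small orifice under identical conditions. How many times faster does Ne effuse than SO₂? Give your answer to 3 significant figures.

Since effusion rate ∝ 1/√M, rate_Ne/rate_SO₂ = √(M_SO₂/M_Ne) = √(64.07/20.18) = √3.175 = 1.78.

1.78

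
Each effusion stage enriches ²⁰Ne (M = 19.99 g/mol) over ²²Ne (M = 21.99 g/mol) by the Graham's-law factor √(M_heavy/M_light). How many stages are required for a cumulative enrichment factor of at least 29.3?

Per stage α = (21.99/19.99)^(1/2) = 1.10005^0.5, giving ln α = 0.04768.
Need α^N ≥ 29.3 ⇒ N ≥ ln(29.3) / ln α = 3.378 / 0.04768 = 70.84.
Rounding up, N = 71 stages.

71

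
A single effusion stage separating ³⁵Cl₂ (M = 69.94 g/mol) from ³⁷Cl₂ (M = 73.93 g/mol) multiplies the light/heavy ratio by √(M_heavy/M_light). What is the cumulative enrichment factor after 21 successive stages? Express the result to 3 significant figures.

After 21 stages the ratio has grown by (√(73.93/69.94))^21 = (73.93/69.94)^(21/2).
= 1.05705^(21/2) = 1.79.

1.79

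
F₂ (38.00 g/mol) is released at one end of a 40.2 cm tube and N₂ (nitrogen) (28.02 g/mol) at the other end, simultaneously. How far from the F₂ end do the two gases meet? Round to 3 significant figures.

18.6 cm

The fronts meet when d_F₂ + d_N₂ = L with d_F₂/d_N₂ = √(M_N₂/M_F₂) (Graham's law). Here √(M_N₂/M_F₂) = √(28.02/38.00) = 0.8587.
With d_F₂ + d_N₂ = 40.2 cm, d_N₂ = 40.2/(1 + 0.8587) = 21.63 cm.
d_F₂ = 40.2 − 21.63 = 18.6 cm.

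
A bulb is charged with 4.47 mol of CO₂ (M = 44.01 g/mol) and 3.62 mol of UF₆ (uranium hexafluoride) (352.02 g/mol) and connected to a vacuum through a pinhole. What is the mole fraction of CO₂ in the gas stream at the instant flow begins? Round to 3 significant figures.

0.777

Rate_i ∝ x_i/√M_i (Graham's law weighted by mole fraction), so the effusate composition follows n_i/√M_i.
x_CO₂(eff) = (n_CO₂/√M_CO₂) / (n_CO₂/√M_CO₂ + n_UF₆/√M_UF₆)
= (4.47/√44.01) / (4.47/√44.01 + 3.62/√352.02) = 0.6738/(0.6738 + 0.1929) = 0.777.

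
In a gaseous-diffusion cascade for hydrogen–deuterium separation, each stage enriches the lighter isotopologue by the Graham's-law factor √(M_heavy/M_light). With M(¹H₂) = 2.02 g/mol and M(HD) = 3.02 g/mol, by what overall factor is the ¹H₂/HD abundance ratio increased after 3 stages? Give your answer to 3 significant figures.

1.83

The single-stage factor is √(M_heavy/M_light), so 3 stages give [√(3.02/2.02)]^3 = (3.02/2.02)^(3/2).
= 1.49505^(3/2) = 1.83.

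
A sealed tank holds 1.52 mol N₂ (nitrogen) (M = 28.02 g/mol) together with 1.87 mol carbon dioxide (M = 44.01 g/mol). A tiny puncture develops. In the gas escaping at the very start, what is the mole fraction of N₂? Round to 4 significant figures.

0.5046

Rate_i ∝ x_i/√M_i (Graham's law weighted by mole fraction), so the effusate composition follows n_i/√M_i.
Mole fraction of N₂ in the effusate = (n_N₂/√M_N₂) / (n_N₂/√M_N₂ + n_CO₂/√M_CO₂)
= (1.52/√28.02) / (1.52/√28.02 + 1.87/√44.01) = 0.2872/(0.2872 + 0.2819) = 0.5046.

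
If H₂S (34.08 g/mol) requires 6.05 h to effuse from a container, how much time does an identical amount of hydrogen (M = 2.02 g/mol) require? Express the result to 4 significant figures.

Using Graham's law: t_H₂/t_H₂S = √(M_H₂/M_H₂S) = √(2.02/34.08) = √0.05927 = 0.2435.
So the time for H₂ is 6.05 × 0.2435 = 1.473 h.

1.473 h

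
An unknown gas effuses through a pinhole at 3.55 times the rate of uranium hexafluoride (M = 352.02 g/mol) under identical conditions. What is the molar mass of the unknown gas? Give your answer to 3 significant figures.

From Graham's law, rate_X/rate_UF₆ = √(M_UF₆/M_X).
3.55 = √(352.02/M_X)
M_X = 352.02 / 3.55² = 352.02 / 12.60 = 27.9 g/mol

27.9 g/mol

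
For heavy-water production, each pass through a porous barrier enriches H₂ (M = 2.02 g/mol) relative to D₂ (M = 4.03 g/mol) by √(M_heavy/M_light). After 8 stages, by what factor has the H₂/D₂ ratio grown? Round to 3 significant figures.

After 8 stages the ratio has grown by (√(4.03/2.02))^8 = (4.03/2.02)^(8/2).
= 1.99505^4 = 15.8.

15.8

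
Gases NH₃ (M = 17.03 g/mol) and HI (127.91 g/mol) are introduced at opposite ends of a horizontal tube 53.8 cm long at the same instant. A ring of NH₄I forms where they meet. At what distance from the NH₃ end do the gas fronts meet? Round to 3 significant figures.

39.4 cm

Graham's law gives d_NH₃/d_HI = rate_NH₃/rate_HI = √(M_HI/M_NH₃) = √(127.91/17.03) = 2.741.
With d_NH₃ + d_HI = 53.8 cm, d_HI = 53.8/(1 + 2.741) = 14.38 cm.
d_NH₃ = 53.8 − 14.38 = 39.4 cm.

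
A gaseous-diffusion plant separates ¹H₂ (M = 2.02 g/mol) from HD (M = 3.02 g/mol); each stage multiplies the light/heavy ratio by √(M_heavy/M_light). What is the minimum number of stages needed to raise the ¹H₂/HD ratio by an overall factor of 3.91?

Per stage α = (3.02/2.02)^(1/2) = 1.49505^0.5, giving ln α = 0.2011.
Need α^N ≥ 3.91 ⇒ N ≥ ln(3.91) / ln α = 1.364 / 0.2011 = 6.78.
Rounding up, N = 7 stages.

7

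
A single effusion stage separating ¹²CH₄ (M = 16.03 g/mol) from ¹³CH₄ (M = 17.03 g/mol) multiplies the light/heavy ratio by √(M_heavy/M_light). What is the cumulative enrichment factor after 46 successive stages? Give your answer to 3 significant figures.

4.02

Overall factor = α^46 with α = √(17.03/16.03), i.e. (17.03/16.03)^(46/2).
= 1.06238^23 = 4.02.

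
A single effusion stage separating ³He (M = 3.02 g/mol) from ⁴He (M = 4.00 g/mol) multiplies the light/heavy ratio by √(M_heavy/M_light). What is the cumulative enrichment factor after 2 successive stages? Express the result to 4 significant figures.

Overall factor = α^2 with α = √(4.00/3.02), i.e. (4.00/3.02)^(2/2).
= 1.32450^1 = 1.325.

1.325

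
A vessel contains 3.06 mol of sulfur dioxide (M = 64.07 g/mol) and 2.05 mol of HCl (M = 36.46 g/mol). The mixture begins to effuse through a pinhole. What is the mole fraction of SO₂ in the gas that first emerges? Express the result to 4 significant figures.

0.5296

The effusion rate of species i is ∝ p_i/√M_i ∝ n_i/√M_i.
x_SO₂(eff) = (n_SO₂/√M_SO₂) / (n_SO₂/√M_SO₂ + n_HCl/√M_HCl)
= (3.06/√64.07) / (3.06/√64.07 + 2.05/√36.46) = 0.3823/(0.3823 + 0.3395) = 0.5296.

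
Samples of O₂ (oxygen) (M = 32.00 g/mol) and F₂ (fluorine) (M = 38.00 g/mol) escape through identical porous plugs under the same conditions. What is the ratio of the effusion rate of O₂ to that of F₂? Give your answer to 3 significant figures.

1.09

Since effusion rate ∝ 1/√M, rate_O₂/rate_F₂ = √(M_F₂/M_O₂) = √(38.00/32.00) = √1.188 = 1.09.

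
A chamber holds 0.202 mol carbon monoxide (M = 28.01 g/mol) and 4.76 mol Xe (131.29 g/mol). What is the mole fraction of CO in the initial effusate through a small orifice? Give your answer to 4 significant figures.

Effusion rate of each component ∝ n_i/√M_i (partial pressure × 1/√M).
x_CO(eff) = (n_CO/√M_CO) / (n_CO/√M_CO + n_Xe/√M_Xe)
= (0.202/√28.01) / (0.202/√28.01 + 4.76/√131.29) = 0.03817/(0.03817 + 0.4154) = 0.08415.

0.08415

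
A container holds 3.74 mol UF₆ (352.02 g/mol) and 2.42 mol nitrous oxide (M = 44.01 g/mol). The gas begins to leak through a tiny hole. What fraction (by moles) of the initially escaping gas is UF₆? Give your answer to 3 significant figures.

0.353

Rate_i ∝ x_i/√M_i (Graham's law weighted by mole fraction), so the effusate composition follows n_i/√M_i.
So x_UF₆ in the escaping gas = (n_UF₆/√M_UF₆) / Σ(n_i/√M_i)
= (3.74/√352.02) / (3.74/√352.02 + 2.42/√44.01) = 0.1993/(0.1993 + 0.3648) = 0.353.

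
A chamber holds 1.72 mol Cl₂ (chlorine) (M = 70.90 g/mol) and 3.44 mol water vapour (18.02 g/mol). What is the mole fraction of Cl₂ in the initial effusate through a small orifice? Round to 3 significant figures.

Rate_i ∝ x_i/√M_i (Graham's law weighted by mole fraction), so the effusate composition follows n_i/√M_i.
x_Cl₂(eff) = (n_Cl₂/√M_Cl₂) / (n_Cl₂/√M_Cl₂ + n_H₂O/√M_H₂O)
= (1.72/√70.90) / (1.72/√70.90 + 3.44/√18.02) = 0.2043/(0.2043 + 0.8104) = 0.201.

0.201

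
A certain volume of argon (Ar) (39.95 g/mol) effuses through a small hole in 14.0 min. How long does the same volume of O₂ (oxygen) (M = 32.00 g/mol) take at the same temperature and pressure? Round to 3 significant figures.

12.5 min

Graham's law gives t_O₂/t_Ar = √(M_O₂/M_Ar) = √(32.00/39.95) = √0.8010 = 0.8950.
So the time for O₂ is 14.0 × 0.8950 = 12.5 min.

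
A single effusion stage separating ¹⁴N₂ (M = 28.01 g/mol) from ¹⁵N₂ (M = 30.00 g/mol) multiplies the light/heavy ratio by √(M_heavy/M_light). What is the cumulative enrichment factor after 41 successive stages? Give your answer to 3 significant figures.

4.08

The single-stage factor is √(M_heavy/M_light), so 41 stages give [√(30.00/28.01)]^41 = (30.00/28.01)^(41/2).
= 1.07105^(41/2) = 4.08.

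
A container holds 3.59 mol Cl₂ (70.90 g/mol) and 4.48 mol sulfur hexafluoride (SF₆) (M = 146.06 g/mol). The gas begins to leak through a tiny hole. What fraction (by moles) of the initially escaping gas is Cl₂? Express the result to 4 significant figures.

0.5349

Effusion rate of each component ∝ n_i/√M_i (partial pressure × 1/√M).
Mole fraction of Cl₂ in the effusate = (n_Cl₂/√M_Cl₂) / (n_Cl₂/√M_Cl₂ + n_SF₆/√M_SF₆)
= (3.59/√70.90) / (3.59/√70.90 + 4.48/√146.06) = 0.4264/(0.4264 + 0.3707) = 0.5349.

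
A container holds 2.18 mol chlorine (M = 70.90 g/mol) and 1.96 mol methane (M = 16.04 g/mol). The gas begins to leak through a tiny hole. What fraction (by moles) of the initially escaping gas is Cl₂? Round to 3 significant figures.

Effusion rate of each component ∝ n_i/√M_i (partial pressure × 1/√M).
x_Cl₂(eff) = (n_Cl₂/√M_Cl₂) / (n_Cl₂/√M_Cl₂ + n_CH₄/√M_CH₄)
= (2.18/√70.90) / (2.18/√70.90 + 1.96/√16.04) = 0.2589/(0.2589 + 0.4894) = 0.346.

0.346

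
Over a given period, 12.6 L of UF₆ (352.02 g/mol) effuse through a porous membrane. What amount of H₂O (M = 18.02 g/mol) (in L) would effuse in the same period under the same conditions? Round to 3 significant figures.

Using Graham's law: rate_H₂O/rate_UF₆ = √(M_UF₆/M_H₂O) = √(352.02/18.02) = √19.53 = 4.420.
So the volume for H₂O is 12.6 × 4.420 = 55.7 L.

55.7 L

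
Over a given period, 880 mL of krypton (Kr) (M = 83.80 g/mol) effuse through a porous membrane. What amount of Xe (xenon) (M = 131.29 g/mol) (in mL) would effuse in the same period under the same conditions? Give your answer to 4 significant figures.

703.1 mL

Using Graham's law: rate_Xe/rate_Kr = √(M_Kr/M_Xe) = √(83.80/131.29) = √0.6383 = 0.7989.
So the volume for Xe is 880 × 0.7989 = 703.1 mL.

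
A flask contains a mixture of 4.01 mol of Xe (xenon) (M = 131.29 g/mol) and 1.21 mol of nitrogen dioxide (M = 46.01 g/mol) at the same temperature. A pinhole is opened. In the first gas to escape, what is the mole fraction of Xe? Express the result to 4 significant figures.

0.6624

Effusion rate of each component ∝ n_i/√M_i (partial pressure × 1/√M).
x_Xe(eff) = (n_Xe/√M_Xe) / (n_Xe/√M_Xe + n_NO₂/√M_NO₂)
= (4.01/√131.29) / (4.01/√131.29 + 1.21/√46.01) = 0.3500/(0.3500 + 0.1784) = 0.6624.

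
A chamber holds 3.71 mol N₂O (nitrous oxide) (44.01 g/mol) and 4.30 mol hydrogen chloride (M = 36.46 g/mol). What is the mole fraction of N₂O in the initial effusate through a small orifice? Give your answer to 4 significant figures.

Effusion rate of each component ∝ n_i/√M_i (partial pressure × 1/√M).
So x_N₂O in the escaping gas = (n_N₂O/√M_N₂O) / Σ(n_i/√M_i)
= (3.71/√44.01) / (3.71/√44.01 + 4.30/√36.46) = 0.5592/(0.5592 + 0.7121) = 0.4399.

0.4399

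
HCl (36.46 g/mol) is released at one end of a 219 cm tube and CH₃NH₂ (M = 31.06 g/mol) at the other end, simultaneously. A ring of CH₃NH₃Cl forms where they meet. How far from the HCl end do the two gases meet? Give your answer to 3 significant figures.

Distances travelled in equal time are proportional to diffusion rates, so d_HCl/d_CH₃NH₂ = √(M_CH₃NH₂/M_HCl) = √(31.06/36.46) = 0.9230.
With d_HCl + d_CH₃NH₂ = 219 cm, d_CH₃NH₂ = 219/(1 + 0.9230) = 113.9 cm.
d_HCl = 219 − 113.9 = 105 cm.

105 cm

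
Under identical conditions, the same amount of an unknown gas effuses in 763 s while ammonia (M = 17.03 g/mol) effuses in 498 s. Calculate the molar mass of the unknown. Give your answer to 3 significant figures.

40.0 g/mol

Graham's law gives t_X/t_NH₃ = √(M_X/M_NH₃).
763/498 = 1.532 = √(M_X/17.03)
M_X = 17.03 × 1.532² = 17.03 × 2.347 = 40.0 g/mol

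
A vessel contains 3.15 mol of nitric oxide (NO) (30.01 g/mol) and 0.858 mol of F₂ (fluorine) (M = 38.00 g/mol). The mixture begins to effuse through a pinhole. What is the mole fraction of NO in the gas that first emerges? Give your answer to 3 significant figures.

0.805

Effusion rate of each component ∝ n_i/√M_i (partial pressure × 1/√M).
So x_NO in the escaping gas = (n_NO/√M_NO) / Σ(n_i/√M_i)
= (3.15/√30.01) / (3.15/√30.01 + 0.858/√38.00) = 0.5750/(0.5750 + 0.1392) = 0.805.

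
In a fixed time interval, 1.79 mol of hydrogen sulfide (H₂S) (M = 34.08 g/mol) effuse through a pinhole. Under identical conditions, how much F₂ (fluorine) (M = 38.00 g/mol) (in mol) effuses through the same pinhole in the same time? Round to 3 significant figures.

1.70 mol

Since effusion rate ∝ 1/√M, rate_F₂/rate_H₂S = √(M_H₂S/M_F₂) = √(34.08/38.00) = √0.8968 = 0.9470.
So the amount for F₂ is 1.79 × 0.9470 = 1.70 mol.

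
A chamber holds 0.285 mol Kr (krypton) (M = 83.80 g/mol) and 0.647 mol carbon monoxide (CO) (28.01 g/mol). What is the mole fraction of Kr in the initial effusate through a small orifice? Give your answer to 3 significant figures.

Rate_i ∝ x_i/√M_i (Graham's law weighted by mole fraction), so the effusate composition follows n_i/√M_i.
x_Kr(eff) = (n_Kr/√M_Kr) / (n_Kr/√M_Kr + n_CO/√M_CO)
= (0.285/√83.80) / (0.285/√83.80 + 0.647/√28.01) = 0.03113/(0.03113 + 0.1222) = 0.203.

0.203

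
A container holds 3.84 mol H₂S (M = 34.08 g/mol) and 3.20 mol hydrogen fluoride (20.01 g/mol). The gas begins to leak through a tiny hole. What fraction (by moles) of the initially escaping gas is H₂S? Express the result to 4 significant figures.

0.4790

The effusion rate of species i is ∝ p_i/√M_i ∝ n_i/√M_i.
So x_H₂S in the escaping gas = (n_H₂S/√M_H₂S) / Σ(n_i/√M_i)
= (3.84/√34.08) / (3.84/√34.08 + 3.20/√20.01) = 0.6578/(0.6578 + 0.7154) = 0.4790.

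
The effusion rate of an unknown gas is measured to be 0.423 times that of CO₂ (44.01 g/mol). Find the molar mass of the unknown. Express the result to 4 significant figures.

246.0 g/mol

Since effusion rate ∝ 1/√M, rate_X/rate_CO₂ = √(M_CO₂/M_X).
0.423 = √(44.01/M_X)
M_X = 44.01 / 0.423² = 44.01 / 0.1789 = 246.0 g/mol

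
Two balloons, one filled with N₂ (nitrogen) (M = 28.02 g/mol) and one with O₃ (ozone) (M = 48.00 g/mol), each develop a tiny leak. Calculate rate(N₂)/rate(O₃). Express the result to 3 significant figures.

By Graham's law, rate_N₂/rate_O₃ = √(M_O₃/M_N₂) = √(48.00/28.02) = √1.713 = 1.31.

1.31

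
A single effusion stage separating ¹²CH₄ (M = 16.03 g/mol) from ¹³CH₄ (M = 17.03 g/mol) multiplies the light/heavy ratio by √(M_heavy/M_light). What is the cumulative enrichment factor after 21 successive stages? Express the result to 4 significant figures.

After 21 stages the ratio has grown by (√(17.03/16.03))^21 = (17.03/16.03)^(21/2).
= 1.06238^(21/2) = 1.888.

1.888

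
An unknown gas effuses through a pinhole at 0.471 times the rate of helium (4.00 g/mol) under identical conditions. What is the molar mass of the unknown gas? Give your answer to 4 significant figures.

From Graham's law, rate_X/rate_He = √(M_He/M_X).
0.471 = √(4.00/M_X)
M_X = 4.00 / 0.471² = 4.00 / 0.2218 = 18.03 g/mol

18.03 g/mol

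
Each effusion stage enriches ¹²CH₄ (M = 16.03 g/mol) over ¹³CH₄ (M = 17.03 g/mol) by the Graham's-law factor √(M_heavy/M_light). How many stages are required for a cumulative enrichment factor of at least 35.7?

119

With α = √(17.03/16.03) per stage, ln α = ½ ln(1.06238) = 0.03026.
Need α^N ≥ 35.7 ⇒ N ≥ ln(35.7) / ln α = 3.575 / 0.03026 = 118.16.
So at least 119 stages are needed.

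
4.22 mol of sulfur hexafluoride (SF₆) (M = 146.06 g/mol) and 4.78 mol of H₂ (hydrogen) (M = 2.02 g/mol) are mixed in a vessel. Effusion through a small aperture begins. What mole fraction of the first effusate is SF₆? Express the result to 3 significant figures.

0.0941

Each component's effusion rate ∝ (its partial pressure)·(1/√M) ∝ n_i/√M_i.
So x_SF₆ in the escaping gas = (n_SF₆/√M_SF₆) / Σ(n_i/√M_i)
= (4.22/√146.06) / (4.22/√146.06 + 4.78/√2.02) = 0.3492/(0.3492 + 3.363) = 0.0941.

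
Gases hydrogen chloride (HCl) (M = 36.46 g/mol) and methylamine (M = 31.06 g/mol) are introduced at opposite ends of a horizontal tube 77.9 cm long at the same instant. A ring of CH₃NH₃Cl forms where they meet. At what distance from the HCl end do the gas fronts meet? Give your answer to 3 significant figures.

Graham's law gives d_HCl/d_CH₃NH₂ = rate_HCl/rate_CH₃NH₂ = √(M_CH₃NH₂/M_HCl) = √(31.06/36.46) = 0.9230.
With d_HCl + d_CH₃NH₂ = 77.9 cm, d_CH₃NH₂ = 77.9/(1 + 0.9230) = 40.51 cm.
d_HCl = 77.9 − 40.51 = 37.4 cm.

37.4 cm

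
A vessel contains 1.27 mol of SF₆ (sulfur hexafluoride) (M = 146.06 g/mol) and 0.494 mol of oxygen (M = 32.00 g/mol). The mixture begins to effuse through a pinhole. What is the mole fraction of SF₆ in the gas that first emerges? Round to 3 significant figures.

Rate_i ∝ x_i/√M_i (Graham's law weighted by mole fraction), so the effusate composition follows n_i/√M_i.
So x_SF₆ in the escaping gas = (n_SF₆/√M_SF₆) / Σ(n_i/√M_i)
= (1.27/√146.06) / (1.27/√146.06 + 0.494/√32.00) = 0.1051/(0.1051 + 0.08733) = 0.546.

0.546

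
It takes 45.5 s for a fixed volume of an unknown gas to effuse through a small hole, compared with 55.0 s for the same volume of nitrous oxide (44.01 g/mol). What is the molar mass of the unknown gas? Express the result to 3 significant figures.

Graham's law gives t_X/t_N₂O = √(M_X/M_N₂O).
45.5/55.0 = 0.8273 = √(M_X/44.01)
M_X = 44.01 × 0.8273² = 44.01 × 0.6844 = 30.1 g/mol

30.1 g/mol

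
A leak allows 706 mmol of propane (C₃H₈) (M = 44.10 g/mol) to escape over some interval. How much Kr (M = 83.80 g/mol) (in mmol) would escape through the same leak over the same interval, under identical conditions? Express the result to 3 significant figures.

Since effusion rate ∝ 1/√M, rate_Kr/rate_C₃H₈ = √(M_C₃H₈/M_Kr) = √(44.10/83.80) = √0.5263 = 0.7254.
So the amount for Kr is 706 × 0.7254 = 512 mmol.

512 mmol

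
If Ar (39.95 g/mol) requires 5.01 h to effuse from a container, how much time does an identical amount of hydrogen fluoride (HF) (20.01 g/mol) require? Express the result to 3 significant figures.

By Graham's law, t_HF/t_Ar = √(M_HF/M_Ar) = √(20.01/39.95) = √0.5009 = 0.7077.
So the time for HF is 5.01 × 0.7077 = 3.55 h.

3.55 h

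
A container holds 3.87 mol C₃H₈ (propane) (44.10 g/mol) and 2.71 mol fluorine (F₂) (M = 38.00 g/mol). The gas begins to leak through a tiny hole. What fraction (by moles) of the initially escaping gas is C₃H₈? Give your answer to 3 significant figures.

Rate_i ∝ x_i/√M_i (Graham's law weighted by mole fraction), so the effusate composition follows n_i/√M_i.
So x_C₃H₈ in the escaping gas = (n_C₃H₈/√M_C₃H₈) / Σ(n_i/√M_i)
= (3.87/√44.10) / (3.87/√44.10 + 2.71/√38.00) = 0.5828/(0.5828 + 0.4396) = 0.570.

0.570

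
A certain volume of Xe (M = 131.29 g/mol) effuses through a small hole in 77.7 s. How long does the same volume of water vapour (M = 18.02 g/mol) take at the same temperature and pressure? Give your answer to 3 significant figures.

Using Graham's law: t_H₂O/t_Xe = √(M_H₂O/M_Xe) = √(18.02/131.29) = √0.1373 = 0.3705.
So the time for H₂O is 77.7 × 0.3705 = 28.8 s.

28.8 s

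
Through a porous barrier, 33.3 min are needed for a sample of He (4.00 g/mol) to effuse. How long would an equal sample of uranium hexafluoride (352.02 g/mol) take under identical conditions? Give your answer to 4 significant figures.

Using Graham's law: t_UF₆/t_He = √(M_UF₆/M_He) = √(352.02/4.00) = √88.00 = 9.381.
So the time for UF₆ is 33.3 × 9.381 = 312.4 min.

312.4 min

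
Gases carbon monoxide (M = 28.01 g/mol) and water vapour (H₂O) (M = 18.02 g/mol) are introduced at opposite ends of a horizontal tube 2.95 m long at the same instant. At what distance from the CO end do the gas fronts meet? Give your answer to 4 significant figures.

1.313 m

Distances travelled in equal time are proportional to diffusion rates, so d_CO/d_H₂O = √(M_H₂O/M_CO) = √(18.02/28.01) = 0.8021.
With d_CO + d_H₂O = 2.95 m, d_H₂O = 2.95/(1 + 0.8021) = 1.637 m.
d_CO = 2.95 − 1.637 = 1.313 m.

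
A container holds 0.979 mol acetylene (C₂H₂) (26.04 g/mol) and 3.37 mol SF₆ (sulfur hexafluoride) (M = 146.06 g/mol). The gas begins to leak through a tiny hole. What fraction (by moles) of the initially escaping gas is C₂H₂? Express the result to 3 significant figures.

Each component's effusion rate ∝ (its partial pressure)·(1/√M) ∝ n_i/√M_i.
x_C₂H₂(eff) = (n_C₂H₂/√M_C₂H₂) / (n_C₂H₂/√M_C₂H₂ + n_SF₆/√M_SF₆)
= (0.979/√26.04) / (0.979/√26.04 + 3.37/√146.06) = 0.1919/(0.1919 + 0.2788) = 0.408.

0.408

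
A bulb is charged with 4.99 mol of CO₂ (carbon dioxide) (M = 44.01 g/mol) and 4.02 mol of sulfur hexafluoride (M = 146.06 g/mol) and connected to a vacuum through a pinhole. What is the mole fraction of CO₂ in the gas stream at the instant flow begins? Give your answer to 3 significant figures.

0.693

Effusion rate of each component ∝ n_i/√M_i (partial pressure × 1/√M).
So x_CO₂ in the escaping gas = (n_CO₂/√M_CO₂) / Σ(n_i/√M_i)
= (4.99/√44.01) / (4.99/√44.01 + 4.02/√146.06) = 0.7522/(0.7522 + 0.3326) = 0.693.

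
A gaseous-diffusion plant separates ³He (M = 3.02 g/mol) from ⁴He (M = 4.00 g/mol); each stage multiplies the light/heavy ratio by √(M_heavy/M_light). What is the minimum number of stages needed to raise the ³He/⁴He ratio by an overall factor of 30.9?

Single-stage factor α = √(4.00/3.02), so ln α = ½ ln(1.32450) = 0.1405.
Need α^N ≥ 30.9 ⇒ N ≥ ln(30.9) / ln α = 3.431 / 0.1405 = 24.41.
Minimum whole number of stages: N = 25.

25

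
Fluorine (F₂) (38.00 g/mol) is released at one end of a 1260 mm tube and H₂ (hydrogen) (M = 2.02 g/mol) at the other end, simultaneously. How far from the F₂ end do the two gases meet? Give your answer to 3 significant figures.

236 mm

Graham's law gives d_F₂/d_H₂ = rate_F₂/rate_H₂ = √(M_H₂/M_F₂) = √(2.02/38.00) = 0.2306.
With d_F₂ + d_H₂ = 1260 mm, d_H₂ = 1260/(1 + 0.2306) = 1024 mm.
d_F₂ = 1260 − 1024 = 236 mm.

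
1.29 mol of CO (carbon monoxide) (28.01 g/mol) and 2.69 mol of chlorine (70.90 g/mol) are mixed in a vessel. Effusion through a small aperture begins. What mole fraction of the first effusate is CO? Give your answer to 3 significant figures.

0.433

The effusion rate of species i is ∝ p_i/√M_i ∝ n_i/√M_i.
Mole fraction of CO in the effusate = (n_CO/√M_CO) / (n_CO/√M_CO + n_Cl₂/√M_Cl₂)
= (1.29/√28.01) / (1.29/√28.01 + 2.69/√70.90) = 0.2437/(0.2437 + 0.3195) = 0.433.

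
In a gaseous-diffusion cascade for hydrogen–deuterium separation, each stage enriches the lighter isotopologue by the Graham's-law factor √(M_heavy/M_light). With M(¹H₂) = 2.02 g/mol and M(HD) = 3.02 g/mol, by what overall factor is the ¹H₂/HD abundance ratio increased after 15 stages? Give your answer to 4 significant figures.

The single-stage factor is √(M_heavy/M_light), so 15 stages give [√(3.02/2.02)]^15 = (3.02/2.02)^(15/2).
= 1.49505^(15/2) = 20.41.

20.41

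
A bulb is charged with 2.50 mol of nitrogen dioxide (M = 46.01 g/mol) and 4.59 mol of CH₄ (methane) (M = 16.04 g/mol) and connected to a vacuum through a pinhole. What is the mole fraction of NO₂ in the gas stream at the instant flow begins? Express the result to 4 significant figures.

0.2433

Effusion rate of each component ∝ n_i/√M_i (partial pressure × 1/√M).
So x_NO₂ in the escaping gas = (n_NO₂/√M_NO₂) / Σ(n_i/√M_i)
= (2.50/√46.01) / (2.50/√46.01 + 4.59/√16.04) = 0.3686/(0.3686 + 1.146) = 0.2433.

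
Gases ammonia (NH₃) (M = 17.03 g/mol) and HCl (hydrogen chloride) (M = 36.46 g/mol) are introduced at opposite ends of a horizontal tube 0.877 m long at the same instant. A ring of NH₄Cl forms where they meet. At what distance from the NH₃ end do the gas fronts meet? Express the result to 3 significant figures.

The fronts meet when d_NH₃ + d_HCl = L with d_NH₃/d_HCl = √(M_HCl/M_NH₃) (Graham's law). Here √(M_HCl/M_NH₃) = √(36.46/17.03) = 1.463.
With d_NH₃ + d_HCl = 0.877 m, d_HCl = 0.877/(1 + 1.463) = 0.3560 m.
d_NH₃ = 0.877 − 0.3560 = 0.521 m.

0.521 m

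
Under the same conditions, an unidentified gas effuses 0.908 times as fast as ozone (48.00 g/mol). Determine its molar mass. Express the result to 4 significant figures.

58.22 g/mol

Since effusion rate ∝ 1/√M, rate_X/rate_O₃ = √(M_O₃/M_X).
0.908 = √(48.00/M_X)
M_X = 48.00 / 0.908² = 48.00 / 0.8245 = 58.22 g/mol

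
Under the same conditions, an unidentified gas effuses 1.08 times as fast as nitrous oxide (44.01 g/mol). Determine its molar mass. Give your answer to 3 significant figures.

37.7 g/mol

Since effusion rate ∝ 1/√M, rate_X/rate_N₂O = √(M_N₂O/M_X).
1.08 = √(44.01/M_X)
M_X = 44.01 / 1.08² = 44.01 / 1.166 = 37.7 g/mol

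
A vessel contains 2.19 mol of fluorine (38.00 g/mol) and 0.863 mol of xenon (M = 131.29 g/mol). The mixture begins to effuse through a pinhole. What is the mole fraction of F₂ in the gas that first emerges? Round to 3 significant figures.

0.825

Each component's effusion rate ∝ (its partial pressure)·(1/√M) ∝ n_i/√M_i.
So x_F₂ in the escaping gas = (n_F₂/√M_F₂) / Σ(n_i/√M_i)
= (2.19/√38.00) / (2.19/√38.00 + 0.863/√131.29) = 0.3553/(0.3553 + 0.07532) = 0.825.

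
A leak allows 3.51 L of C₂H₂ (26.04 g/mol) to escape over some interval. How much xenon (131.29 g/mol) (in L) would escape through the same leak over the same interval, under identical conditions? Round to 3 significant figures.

Using Graham's law: rate_Xe/rate_C₂H₂ = √(M_C₂H₂/M_Xe) = √(26.04/131.29) = √0.1983 = 0.4454.
So the volume for Xe is 3.51 × 0.4454 = 1.56 L.

1.56 L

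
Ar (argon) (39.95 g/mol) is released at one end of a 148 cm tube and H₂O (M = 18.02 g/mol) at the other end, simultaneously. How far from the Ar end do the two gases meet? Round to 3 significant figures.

59.5 cm

In equal time, each gas travels a distance ∝ its rate ∝ 1/√M, so d_Ar/d_H₂O = √(M_H₂O/M_Ar) = √(18.02/39.95) = 0.6716.
With d_Ar + d_H₂O = 148 cm, d_H₂O = 148/(1 + 0.6716) = 88.54 cm.
d_Ar = 148 − 88.54 = 59.5 cm.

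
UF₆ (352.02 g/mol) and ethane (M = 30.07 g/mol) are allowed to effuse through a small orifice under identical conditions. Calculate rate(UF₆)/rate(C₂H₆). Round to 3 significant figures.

By Graham's law, rate_UF₆/rate_C₂H₆ = √(M_C₂H₆/M_UF₆) = √(30.07/352.02) = √0.08542 = 0.292.

0.292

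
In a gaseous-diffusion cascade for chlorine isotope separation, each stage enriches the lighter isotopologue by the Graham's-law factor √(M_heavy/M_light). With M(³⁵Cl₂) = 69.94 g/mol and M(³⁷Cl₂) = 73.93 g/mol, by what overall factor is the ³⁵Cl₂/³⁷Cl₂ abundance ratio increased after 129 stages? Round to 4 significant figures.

35.82

After 129 stages the ratio has grown by (√(73.93/69.94))^129 = (73.93/69.94)^(129/2).
= 1.05705^(129/2) = 35.82.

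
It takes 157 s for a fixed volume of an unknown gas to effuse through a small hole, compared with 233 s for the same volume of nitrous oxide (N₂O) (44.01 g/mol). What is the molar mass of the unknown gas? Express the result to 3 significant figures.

Using Graham's law: t_X/t_N₂O = √(M_X/M_N₂O).
157/233 = 0.6738 = √(M_X/44.01)
M_X = 44.01 × 0.6738² = 44.01 × 0.4540 = 20.0 g/mol

20.0 g/mol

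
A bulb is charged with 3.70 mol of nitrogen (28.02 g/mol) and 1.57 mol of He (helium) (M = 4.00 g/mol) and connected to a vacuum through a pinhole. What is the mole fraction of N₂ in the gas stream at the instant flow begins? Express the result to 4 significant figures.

Rate_i ∝ x_i/√M_i (Graham's law weighted by mole fraction), so the effusate composition follows n_i/√M_i.
Mole fraction of N₂ in the effusate = (n_N₂/√M_N₂) / (n_N₂/√M_N₂ + n_He/√M_He)
= (3.70/√28.02) / (3.70/√28.02 + 1.57/√4.00) = 0.6990/(0.6990 + 0.7850) = 0.4710.

0.4710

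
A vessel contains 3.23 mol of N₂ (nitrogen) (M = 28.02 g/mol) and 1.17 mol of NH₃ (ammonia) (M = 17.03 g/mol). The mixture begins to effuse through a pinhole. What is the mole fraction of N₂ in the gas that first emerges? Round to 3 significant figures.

Effusion rate of each component ∝ n_i/√M_i (partial pressure × 1/√M).
Mole fraction of N₂ in the effusate = (n_N₂/√M_N₂) / (n_N₂/√M_N₂ + n_NH₃/√M_NH₃)
= (3.23/√28.02) / (3.23/√28.02 + 1.17/√17.03) = 0.6102/(0.6102 + 0.2835) = 0.683.

0.683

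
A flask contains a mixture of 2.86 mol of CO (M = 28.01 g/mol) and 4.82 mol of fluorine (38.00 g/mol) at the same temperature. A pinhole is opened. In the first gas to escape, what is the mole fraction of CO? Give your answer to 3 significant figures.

0.409

The effusion rate of species i is ∝ p_i/√M_i ∝ n_i/√M_i.
So x_CO in the escaping gas = (n_CO/√M_CO) / Σ(n_i/√M_i)
= (2.86/√28.01) / (2.86/√28.01 + 4.82/√38.00) = 0.5404/(0.5404 + 0.7819) = 0.409.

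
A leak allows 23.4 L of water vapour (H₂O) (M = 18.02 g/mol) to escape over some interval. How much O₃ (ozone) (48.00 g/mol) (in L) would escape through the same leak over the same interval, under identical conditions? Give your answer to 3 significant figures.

14.3 L

Since effusion rate ∝ 1/√M, rate_O₃/rate_H₂O = √(M_H₂O/M_O₃) = √(18.02/48.00) = √0.3754 = 0.6127.
So the volume for O₃ is 23.4 × 0.6127 = 14.3 L.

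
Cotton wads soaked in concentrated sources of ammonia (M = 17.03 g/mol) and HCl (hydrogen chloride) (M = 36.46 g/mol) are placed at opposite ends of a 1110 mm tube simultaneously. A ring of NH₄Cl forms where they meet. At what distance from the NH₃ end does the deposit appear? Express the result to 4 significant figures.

659.4 mm

The fronts meet when d_NH₃ + d_HCl = L with d_NH₃/d_HCl = √(M_HCl/M_NH₃) (Graham's law). Here √(M_HCl/M_NH₃) = √(36.46/17.03) = 1.463.
With d_NH₃ + d_HCl = 1110 mm, d_HCl = 1110/(1 + 1.463) = 450.6 mm.
d_NH₃ = 1110 − 450.6 = 659.4 mm.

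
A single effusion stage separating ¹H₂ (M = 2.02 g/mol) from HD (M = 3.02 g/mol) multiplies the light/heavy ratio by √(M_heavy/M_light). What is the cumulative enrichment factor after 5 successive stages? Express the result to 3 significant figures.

Overall factor = α^5 with α = √(3.02/2.02), i.e. (3.02/2.02)^(5/2).
= 1.49505^(5/2) = 2.73.

2.73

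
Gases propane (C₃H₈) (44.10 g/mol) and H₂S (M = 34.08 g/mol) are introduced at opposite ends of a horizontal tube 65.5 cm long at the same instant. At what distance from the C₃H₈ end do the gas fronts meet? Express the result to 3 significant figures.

Graham's law gives d_C₃H₈/d_H₂S = rate_C₃H₈/rate_H₂S = √(M_H₂S/M_C₃H₈) = √(34.08/44.10) = 0.8791.
With d_C₃H₈ + d_H₂S = 65.5 cm, d_H₂S = 65.5/(1 + 0.8791) = 34.86 cm.
d_C₃H₈ = 65.5 − 34.86 = 30.6 cm.

30.6 cm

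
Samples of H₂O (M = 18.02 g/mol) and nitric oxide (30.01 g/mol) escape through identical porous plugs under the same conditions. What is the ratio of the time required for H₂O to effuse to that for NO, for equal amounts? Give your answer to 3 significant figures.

Using Graham's law: t_H₂O/t_NO = √(M_H₂O/M_NO) = √(18.02/30.01) = √0.6005 = 0.775.

0.775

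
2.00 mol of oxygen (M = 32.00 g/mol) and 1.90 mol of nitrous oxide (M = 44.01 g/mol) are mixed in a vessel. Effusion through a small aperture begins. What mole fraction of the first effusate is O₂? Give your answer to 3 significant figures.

Each component's effusion rate ∝ (its partial pressure)·(1/√M) ∝ n_i/√M_i.
x_O₂(eff) = (n_O₂/√M_O₂) / (n_O₂/√M_O₂ + n_N₂O/√M_N₂O)
= (2.00/√32.00) / (2.00/√32.00 + 1.90/√44.01) = 0.3536/(0.3536 + 0.2864) = 0.552.

0.552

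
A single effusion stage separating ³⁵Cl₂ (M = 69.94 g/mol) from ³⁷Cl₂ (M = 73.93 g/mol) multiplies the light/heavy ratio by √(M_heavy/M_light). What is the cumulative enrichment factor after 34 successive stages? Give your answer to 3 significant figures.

Each stage multiplies the ratio by α = √(73.93/69.94), so after 34 stages the overall factor is α^34 = (73.93/69.94)^(34/2).
= 1.05705^17 = 2.57.

2.57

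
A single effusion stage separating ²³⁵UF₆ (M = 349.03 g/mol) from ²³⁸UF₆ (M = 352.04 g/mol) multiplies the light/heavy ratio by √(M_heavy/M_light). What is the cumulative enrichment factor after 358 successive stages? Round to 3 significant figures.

4.65

After 358 stages the ratio has grown by (√(352.04/349.03))^358 = (352.04/349.03)^(358/2).
= 1.00862^179 = 4.65.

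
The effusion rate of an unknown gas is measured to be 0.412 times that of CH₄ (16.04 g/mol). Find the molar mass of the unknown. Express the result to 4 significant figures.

94.50 g/mol

Graham's law gives rate_X/rate_CH₄ = √(M_CH₄/M_X).
0.412 = √(16.04/M_X)
M_X = 16.04 / 0.412² = 16.04 / 0.1697 = 94.50 g/mol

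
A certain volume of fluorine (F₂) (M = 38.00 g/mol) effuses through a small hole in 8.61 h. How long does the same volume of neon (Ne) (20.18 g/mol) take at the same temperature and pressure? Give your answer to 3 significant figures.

6.27 h

Since effusion rate ∝ 1/√M, t_Ne/t_F₂ = √(M_Ne/M_F₂) = √(20.18/38.00) = √0.5311 = 0.7287.
So the time for Ne is 8.61 × 0.7287 = 6.27 h.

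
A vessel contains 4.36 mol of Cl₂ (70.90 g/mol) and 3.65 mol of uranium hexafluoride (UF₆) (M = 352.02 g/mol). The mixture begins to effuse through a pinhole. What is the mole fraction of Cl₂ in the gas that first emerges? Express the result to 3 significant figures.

0.727

The effusion rate of species i is ∝ p_i/√M_i ∝ n_i/√M_i.
So x_Cl₂ in the escaping gas = (n_Cl₂/√M_Cl₂) / Σ(n_i/√M_i)
= (4.36/√70.90) / (4.36/√70.90 + 3.65/√352.02) = 0.5178/(0.5178 + 0.1945) = 0.727.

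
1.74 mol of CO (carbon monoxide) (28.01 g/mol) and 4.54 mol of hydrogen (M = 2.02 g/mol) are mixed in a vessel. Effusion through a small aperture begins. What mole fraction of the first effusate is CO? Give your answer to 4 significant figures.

0.09332

The effusion rate of species i is ∝ p_i/√M_i ∝ n_i/√M_i.
x_CO(eff) = (n_CO/√M_CO) / (n_CO/√M_CO + n_H₂/√M_H₂)
= (1.74/√28.01) / (1.74/√28.01 + 4.54/√2.02) = 0.3288/(0.3288 + 3.194) = 0.09332.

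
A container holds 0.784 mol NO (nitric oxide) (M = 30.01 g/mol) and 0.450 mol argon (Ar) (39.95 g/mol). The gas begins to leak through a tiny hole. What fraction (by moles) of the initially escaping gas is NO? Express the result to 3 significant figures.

0.668

The effusion rate of species i is ∝ p_i/√M_i ∝ n_i/√M_i.
So x_NO in the escaping gas = (n_NO/√M_NO) / Σ(n_i/√M_i)
= (0.784/√30.01) / (0.784/√30.01 + 0.450/√39.95) = 0.1431/(0.1431 + 0.07120) = 0.668.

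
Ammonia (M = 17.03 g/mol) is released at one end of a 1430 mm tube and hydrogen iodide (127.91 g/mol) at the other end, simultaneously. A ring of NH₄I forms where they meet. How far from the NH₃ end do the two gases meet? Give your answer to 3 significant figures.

Distances travelled in equal time are proportional to diffusion rates, so d_NH₃/d_HI = √(M_HI/M_NH₃) = √(127.91/17.03) = 2.741.
With d_NH₃ + d_HI = 1430 mm, d_HI = 1430/(1 + 2.741) = 382.3 mm.
d_NH₃ = 1430 − 382.3 = 1050 mm.

1050 mm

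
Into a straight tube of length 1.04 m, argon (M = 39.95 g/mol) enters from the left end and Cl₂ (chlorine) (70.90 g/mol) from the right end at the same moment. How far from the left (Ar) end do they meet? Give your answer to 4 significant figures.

0.5941 m

In equal time, each gas travels a distance ∝ its rate ∝ 1/√M, so d_Ar/d_Cl₂ = √(M_Cl₂/M_Ar) = √(70.90/39.95) = 1.332.
With d_Ar + d_Cl₂ = 1.04 m, d_Cl₂ = 1.04/(1 + 1.332) = 0.4459 m.
d_Ar = 1.04 − 0.4459 = 0.5941 m.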